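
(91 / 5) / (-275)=-91 / 1375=-0.07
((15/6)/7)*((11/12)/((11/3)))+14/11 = 839/616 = 1.36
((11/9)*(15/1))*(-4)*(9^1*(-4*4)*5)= 52800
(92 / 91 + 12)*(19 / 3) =22496 / 273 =82.40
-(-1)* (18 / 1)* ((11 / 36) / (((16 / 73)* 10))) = 2.51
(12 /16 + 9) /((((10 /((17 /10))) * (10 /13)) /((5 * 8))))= 8619 /100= 86.19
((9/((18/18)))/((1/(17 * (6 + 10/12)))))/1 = 2091/2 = 1045.50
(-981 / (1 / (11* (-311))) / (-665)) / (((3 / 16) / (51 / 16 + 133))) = -2437575393 / 665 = -3665526.91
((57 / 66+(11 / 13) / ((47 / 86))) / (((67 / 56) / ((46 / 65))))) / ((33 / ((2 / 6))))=13919416 / 965908515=0.01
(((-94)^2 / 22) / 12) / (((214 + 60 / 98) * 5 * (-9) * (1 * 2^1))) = -108241 / 62465040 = -0.00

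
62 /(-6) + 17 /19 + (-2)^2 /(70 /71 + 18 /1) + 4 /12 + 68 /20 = -175909 /32015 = -5.49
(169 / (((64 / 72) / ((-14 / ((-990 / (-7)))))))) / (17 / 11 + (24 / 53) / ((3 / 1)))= -438893 / 39560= -11.09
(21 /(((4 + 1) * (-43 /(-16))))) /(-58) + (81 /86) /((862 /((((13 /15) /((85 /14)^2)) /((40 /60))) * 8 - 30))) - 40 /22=-1.88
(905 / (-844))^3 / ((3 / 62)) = -22977746375 / 901817376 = -25.48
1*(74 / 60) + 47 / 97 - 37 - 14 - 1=-146321 / 2910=-50.28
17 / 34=1 / 2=0.50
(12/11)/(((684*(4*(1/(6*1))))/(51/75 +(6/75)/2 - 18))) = -216/5225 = -0.04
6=6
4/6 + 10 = 32/3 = 10.67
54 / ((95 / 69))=3726 / 95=39.22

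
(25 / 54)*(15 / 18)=125 / 324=0.39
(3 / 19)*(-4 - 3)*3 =-63 / 19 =-3.32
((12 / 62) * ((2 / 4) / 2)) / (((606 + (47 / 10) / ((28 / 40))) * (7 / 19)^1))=57 / 265918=0.00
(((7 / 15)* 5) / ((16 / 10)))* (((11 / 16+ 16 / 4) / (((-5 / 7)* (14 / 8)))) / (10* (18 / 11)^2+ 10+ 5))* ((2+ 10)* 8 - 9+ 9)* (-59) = 249865 / 337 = 741.44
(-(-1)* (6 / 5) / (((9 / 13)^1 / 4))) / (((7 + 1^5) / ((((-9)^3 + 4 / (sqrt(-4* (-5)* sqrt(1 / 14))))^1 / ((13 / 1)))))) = -243 / 5 + 2* 14^(1 / 4)* sqrt(5) / 75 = -48.48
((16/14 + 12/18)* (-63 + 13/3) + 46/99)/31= -73246/21483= -3.41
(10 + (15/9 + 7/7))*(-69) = -874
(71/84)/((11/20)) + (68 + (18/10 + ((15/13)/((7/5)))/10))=2144719/30030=71.42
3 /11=0.27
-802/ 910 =-401/ 455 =-0.88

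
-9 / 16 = -0.56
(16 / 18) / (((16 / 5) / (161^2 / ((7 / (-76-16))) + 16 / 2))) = -94630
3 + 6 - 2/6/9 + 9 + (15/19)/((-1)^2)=9620/513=18.75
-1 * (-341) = 341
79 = 79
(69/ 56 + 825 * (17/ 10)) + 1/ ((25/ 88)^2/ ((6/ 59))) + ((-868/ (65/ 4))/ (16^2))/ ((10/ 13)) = 11602994911/ 8260000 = 1404.72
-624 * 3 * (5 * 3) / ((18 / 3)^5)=-65 / 18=-3.61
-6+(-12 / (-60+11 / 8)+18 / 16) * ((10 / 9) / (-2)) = -75851 / 11256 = -6.74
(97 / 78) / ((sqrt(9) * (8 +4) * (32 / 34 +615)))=1649 / 29402568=0.00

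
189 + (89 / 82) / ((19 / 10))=147676 / 779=189.57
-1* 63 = -63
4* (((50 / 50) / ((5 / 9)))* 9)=324 / 5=64.80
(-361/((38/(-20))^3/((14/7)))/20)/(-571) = -100/10849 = -0.01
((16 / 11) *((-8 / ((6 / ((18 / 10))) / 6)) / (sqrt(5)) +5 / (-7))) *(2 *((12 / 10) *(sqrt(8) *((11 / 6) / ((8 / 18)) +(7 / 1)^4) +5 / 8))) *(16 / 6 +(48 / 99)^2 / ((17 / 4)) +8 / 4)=699344 *(5 +38482 *sqrt(2)) *(-504 *sqrt(5)-125) / 59395875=-802313.11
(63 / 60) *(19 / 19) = 21 / 20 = 1.05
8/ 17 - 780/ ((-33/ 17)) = 75228/ 187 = 402.29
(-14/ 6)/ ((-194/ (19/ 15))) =133/ 8730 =0.02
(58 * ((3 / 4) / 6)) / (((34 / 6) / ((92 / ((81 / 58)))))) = 38686 / 459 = 84.28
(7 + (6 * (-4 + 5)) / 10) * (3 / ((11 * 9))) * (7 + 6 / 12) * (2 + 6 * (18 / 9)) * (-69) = -1668.55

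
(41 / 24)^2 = 1681 / 576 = 2.92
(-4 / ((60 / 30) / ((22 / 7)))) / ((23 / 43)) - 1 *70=-81.75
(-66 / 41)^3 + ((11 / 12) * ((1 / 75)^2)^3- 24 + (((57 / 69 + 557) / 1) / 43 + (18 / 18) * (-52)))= -9782671318891828333441 / 145578314944335937500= -67.20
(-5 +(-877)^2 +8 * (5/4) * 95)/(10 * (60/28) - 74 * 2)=-2695259/443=-6084.11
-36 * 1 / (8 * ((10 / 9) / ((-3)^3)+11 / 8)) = -8748 / 2593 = -3.37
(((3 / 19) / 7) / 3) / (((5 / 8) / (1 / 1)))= 8 / 665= 0.01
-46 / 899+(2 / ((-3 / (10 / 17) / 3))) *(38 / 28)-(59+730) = -84584293 / 106981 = -790.65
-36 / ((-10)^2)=-9 / 25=-0.36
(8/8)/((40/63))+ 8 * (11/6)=1949/120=16.24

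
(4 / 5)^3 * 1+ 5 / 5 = 189 / 125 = 1.51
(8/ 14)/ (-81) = -4/ 567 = -0.01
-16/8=-2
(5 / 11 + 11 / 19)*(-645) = -139320 / 209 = -666.60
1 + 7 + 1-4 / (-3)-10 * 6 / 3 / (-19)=649 / 57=11.39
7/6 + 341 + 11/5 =10331/30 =344.37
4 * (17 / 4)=17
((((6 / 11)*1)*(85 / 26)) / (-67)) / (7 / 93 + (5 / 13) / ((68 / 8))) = -403155 / 1825549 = -0.22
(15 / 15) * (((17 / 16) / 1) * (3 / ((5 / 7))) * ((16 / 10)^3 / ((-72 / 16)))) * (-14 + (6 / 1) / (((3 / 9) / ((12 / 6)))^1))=-167552 / 1875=-89.36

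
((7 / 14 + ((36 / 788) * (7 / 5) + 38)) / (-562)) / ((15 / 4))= -75971 / 4151775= -0.02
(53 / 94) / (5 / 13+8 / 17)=11713 / 17766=0.66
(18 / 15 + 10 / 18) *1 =79 / 45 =1.76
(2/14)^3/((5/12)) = 12/1715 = 0.01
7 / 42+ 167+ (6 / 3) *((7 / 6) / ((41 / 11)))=13759 / 82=167.79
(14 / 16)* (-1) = -7 / 8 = -0.88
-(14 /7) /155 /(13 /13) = -2 /155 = -0.01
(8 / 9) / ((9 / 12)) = 32 / 27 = 1.19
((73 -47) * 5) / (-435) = -26 / 87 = -0.30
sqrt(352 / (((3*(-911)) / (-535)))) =4*sqrt(32167410) / 2733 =8.30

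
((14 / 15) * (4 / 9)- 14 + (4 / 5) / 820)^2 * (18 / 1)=282666278498 / 85100625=3321.55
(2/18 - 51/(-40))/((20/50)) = 499/144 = 3.47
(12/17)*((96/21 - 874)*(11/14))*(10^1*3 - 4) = -614328/49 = -12537.31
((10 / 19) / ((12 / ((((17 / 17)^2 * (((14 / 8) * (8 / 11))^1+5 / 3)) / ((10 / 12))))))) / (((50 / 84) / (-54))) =-73332 / 5225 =-14.03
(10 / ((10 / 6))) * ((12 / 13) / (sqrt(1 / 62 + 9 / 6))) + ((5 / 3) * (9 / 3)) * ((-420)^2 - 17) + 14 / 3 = 72 * sqrt(1457) / 611 + 2645759 / 3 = 881924.16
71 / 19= 3.74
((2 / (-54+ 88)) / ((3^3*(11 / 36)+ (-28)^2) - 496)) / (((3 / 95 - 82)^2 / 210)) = 505400 / 81435986567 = 0.00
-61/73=-0.84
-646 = -646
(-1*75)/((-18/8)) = 100/3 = 33.33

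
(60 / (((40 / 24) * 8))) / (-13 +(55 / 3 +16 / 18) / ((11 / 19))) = 891 / 4000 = 0.22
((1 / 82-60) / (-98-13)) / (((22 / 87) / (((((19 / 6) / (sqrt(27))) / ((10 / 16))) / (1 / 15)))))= 2710369 * sqrt(3) / 150183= 31.26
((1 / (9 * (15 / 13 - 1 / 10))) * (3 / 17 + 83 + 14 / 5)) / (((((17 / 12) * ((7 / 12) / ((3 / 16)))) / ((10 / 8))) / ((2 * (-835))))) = -169989300 / 39593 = -4293.42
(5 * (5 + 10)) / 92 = 75 / 92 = 0.82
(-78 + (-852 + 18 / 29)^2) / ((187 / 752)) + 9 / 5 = 2291836102923 / 786335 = 2914579.79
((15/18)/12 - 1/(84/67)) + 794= 399809/504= 793.27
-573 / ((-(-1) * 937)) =-573 / 937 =-0.61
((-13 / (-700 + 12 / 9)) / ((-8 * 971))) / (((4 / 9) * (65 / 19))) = -513 / 325634560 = -0.00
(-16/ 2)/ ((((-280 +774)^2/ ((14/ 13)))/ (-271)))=7588/ 793117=0.01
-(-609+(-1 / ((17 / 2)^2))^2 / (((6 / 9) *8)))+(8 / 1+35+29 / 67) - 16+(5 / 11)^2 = 431071567635 / 677104747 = 636.64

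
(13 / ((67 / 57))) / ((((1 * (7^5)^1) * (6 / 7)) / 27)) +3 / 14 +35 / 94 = 9184109 / 15121498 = 0.61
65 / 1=65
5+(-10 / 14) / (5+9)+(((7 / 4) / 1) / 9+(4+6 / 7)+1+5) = 28225 / 1764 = 16.00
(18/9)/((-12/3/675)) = -337.50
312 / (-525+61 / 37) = -2886 / 4841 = -0.60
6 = 6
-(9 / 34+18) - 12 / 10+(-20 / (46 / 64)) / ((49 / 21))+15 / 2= -326937 / 13685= -23.89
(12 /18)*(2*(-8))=-32 /3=-10.67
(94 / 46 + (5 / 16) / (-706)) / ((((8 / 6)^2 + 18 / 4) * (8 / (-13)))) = -62103249 / 117433216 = -0.53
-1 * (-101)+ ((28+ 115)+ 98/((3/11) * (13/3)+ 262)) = 707458/2895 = 244.37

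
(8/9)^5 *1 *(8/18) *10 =1310720/531441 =2.47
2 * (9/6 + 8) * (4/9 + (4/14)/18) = 551/63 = 8.75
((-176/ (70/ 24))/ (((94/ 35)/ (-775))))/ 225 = 10912/ 141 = 77.39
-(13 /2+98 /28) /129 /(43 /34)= -340 /5547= -0.06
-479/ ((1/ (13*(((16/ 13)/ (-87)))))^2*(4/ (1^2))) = -30656/ 7569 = -4.05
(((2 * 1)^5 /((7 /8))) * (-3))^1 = -768 /7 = -109.71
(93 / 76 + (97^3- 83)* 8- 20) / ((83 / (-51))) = -28297517943 / 6308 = -4485973.04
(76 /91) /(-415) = -76 /37765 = -0.00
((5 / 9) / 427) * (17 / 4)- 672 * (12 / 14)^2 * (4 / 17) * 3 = -91071067 / 261324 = -348.50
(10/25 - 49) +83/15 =-646/15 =-43.07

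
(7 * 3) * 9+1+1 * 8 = 198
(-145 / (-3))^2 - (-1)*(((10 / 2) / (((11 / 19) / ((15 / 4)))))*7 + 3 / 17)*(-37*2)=-48649081 / 3366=-14453.08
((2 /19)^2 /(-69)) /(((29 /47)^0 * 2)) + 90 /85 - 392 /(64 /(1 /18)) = 14603345 /20325744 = 0.72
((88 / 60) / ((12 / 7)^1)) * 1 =77 / 90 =0.86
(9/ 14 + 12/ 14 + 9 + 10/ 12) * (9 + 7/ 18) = 2873/ 27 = 106.41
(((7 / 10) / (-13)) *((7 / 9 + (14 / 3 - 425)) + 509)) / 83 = -1127 / 19422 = -0.06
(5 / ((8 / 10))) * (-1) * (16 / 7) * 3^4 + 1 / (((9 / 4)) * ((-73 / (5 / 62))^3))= -1689706154173475 / 1460239886322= -1157.14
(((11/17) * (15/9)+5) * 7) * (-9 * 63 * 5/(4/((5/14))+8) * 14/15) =-797475/136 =-5863.79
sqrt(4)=2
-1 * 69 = -69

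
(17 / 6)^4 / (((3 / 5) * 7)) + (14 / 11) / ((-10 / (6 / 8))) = 22825391 / 1496880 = 15.25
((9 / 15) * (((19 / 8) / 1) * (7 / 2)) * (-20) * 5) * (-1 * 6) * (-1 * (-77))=460845 / 2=230422.50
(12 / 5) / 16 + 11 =11.15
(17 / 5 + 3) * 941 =30112 / 5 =6022.40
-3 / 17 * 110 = -330 / 17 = -19.41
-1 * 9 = -9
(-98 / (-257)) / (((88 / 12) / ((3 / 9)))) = 49 / 2827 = 0.02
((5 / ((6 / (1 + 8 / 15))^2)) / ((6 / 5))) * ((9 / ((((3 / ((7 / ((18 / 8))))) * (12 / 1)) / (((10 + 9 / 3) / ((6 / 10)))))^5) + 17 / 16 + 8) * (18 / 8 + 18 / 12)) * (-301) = -259278021140866927675 / 3904305912313344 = -66408.22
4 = 4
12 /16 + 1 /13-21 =-1049 /52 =-20.17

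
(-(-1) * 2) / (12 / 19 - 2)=-19 / 13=-1.46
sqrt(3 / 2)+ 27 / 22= 2.45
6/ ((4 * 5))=3/ 10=0.30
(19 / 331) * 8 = 152 / 331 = 0.46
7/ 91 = 1/ 13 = 0.08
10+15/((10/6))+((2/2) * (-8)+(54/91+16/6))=3893/273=14.26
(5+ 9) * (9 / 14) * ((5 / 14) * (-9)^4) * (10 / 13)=1476225 / 91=16222.25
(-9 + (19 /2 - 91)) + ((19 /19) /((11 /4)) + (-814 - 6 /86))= -855379 /946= -904.21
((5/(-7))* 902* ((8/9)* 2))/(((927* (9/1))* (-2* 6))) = 18040/1576827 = 0.01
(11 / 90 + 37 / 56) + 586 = 586.78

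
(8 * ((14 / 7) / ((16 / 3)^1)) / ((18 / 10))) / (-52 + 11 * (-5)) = -5 / 321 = -0.02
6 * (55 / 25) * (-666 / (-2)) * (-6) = -131868 / 5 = -26373.60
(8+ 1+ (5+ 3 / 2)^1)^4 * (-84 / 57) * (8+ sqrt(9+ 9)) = -1041373.03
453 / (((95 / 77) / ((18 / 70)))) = 44847 / 475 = 94.41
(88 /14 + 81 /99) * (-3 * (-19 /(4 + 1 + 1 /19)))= 197467 /2464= 80.14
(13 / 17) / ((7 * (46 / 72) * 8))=117 / 5474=0.02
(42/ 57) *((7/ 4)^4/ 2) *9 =31.10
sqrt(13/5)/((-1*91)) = -sqrt(65)/455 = -0.02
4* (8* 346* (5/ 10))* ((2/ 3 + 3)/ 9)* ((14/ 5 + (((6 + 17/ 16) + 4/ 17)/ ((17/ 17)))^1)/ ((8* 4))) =26133899/ 36720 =711.71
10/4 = 5/2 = 2.50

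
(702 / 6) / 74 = 117 / 74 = 1.58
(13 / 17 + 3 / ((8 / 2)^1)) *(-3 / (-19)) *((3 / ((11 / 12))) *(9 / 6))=1.17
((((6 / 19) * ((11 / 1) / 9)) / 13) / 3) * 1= 22 / 2223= 0.01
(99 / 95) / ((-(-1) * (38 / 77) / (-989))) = -7539147 / 3610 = -2088.41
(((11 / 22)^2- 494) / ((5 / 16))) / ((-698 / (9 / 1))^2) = -31995 / 121801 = -0.26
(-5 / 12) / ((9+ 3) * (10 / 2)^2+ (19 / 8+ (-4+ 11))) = -0.00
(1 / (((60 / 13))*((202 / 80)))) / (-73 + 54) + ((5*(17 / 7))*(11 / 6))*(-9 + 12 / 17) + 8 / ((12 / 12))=-14237425 / 80598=-176.65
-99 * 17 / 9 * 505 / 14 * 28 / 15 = -37774 / 3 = -12591.33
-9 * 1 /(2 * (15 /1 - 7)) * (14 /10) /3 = -21 /80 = -0.26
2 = 2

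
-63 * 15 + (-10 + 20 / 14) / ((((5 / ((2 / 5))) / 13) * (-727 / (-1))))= -24045837 / 25445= -945.01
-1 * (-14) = 14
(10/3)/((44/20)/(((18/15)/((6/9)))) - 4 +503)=15/2251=0.01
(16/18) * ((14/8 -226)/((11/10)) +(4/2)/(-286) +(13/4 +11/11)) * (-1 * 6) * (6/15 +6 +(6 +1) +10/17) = 181018116/12155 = 14892.48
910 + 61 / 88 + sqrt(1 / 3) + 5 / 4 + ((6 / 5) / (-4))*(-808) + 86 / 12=sqrt(3) / 3 + 1533193 / 1320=1162.09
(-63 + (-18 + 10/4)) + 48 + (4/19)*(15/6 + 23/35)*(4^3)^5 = 713674986.35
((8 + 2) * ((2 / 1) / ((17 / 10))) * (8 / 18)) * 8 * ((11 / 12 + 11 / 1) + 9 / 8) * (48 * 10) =40064000 / 153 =261856.21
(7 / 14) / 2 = 1 / 4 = 0.25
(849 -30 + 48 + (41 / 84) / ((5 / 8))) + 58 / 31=2830717 / 3255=869.65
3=3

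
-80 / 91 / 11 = -80 / 1001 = -0.08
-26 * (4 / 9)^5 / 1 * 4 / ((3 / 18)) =-212992 / 19683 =-10.82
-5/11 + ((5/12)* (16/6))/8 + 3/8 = 47/792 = 0.06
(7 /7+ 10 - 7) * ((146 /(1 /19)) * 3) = 33288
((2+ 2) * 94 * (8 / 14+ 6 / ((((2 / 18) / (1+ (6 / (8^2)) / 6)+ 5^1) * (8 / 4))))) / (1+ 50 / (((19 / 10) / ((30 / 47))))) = 1162764584 / 47504177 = 24.48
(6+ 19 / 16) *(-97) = -11155 / 16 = -697.19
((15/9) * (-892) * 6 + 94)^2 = 77898276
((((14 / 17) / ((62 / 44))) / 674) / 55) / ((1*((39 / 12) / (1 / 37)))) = 0.00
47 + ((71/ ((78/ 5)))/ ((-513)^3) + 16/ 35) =17491068079501/ 368565552810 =47.46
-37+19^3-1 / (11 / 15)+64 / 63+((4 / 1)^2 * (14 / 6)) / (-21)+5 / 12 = 6820.29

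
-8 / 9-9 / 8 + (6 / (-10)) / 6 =-761 / 360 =-2.11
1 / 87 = 0.01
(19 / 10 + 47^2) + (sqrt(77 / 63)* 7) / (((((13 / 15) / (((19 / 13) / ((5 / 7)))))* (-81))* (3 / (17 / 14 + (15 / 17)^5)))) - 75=21359 / 10 - 4624252927* sqrt(11) / 116618534838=2135.77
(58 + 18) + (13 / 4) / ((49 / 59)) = 15663 / 196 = 79.91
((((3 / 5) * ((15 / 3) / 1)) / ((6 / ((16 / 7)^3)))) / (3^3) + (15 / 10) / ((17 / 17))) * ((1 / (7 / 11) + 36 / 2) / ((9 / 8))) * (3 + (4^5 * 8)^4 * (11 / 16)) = 7727156091037960032364 / 83349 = 92708443905001380.13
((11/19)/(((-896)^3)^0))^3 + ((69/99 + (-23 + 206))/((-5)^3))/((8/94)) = -966131813/56586750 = -17.07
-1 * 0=0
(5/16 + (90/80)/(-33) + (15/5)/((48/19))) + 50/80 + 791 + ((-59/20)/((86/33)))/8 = 120020823/151360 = 792.95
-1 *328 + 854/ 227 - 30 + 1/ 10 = -803893/ 2270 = -354.14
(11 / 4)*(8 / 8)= 11 / 4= 2.75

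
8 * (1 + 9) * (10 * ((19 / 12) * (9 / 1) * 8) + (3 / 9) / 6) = 820840 / 9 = 91204.44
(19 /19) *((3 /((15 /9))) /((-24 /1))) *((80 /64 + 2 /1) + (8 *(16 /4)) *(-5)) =1881 /160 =11.76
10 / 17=0.59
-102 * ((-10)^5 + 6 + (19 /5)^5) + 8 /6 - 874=94853394956 /9375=10117695.46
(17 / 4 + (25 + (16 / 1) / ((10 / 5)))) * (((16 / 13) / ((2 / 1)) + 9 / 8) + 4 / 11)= 358643 / 4576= 78.37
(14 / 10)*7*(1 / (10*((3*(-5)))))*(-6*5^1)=49 / 25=1.96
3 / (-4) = -3 / 4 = -0.75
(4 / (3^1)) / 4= 1 / 3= 0.33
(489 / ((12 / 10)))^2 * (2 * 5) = 1660562.50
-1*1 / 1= -1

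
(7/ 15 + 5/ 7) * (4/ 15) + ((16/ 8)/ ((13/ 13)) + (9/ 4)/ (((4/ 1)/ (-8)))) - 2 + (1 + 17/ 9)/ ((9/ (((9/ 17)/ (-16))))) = -299573/ 71400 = -4.20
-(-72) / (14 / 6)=30.86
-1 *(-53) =53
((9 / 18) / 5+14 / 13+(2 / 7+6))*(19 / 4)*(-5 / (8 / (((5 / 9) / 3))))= -645145 / 157248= -4.10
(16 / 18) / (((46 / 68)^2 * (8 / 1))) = 1156 / 4761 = 0.24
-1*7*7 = -49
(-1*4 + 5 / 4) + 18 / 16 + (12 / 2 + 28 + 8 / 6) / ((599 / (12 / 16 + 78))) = 14473 / 4792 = 3.02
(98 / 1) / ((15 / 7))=686 / 15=45.73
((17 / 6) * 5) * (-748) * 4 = -127160 / 3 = -42386.67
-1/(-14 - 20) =1/34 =0.03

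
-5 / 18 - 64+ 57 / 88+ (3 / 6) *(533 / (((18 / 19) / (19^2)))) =101487.68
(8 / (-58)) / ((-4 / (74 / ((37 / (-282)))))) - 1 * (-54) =1002 / 29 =34.55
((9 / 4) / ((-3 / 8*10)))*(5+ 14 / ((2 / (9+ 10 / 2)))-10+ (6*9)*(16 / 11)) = -5661 / 55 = -102.93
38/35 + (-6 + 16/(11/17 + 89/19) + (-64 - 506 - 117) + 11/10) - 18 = -6077051/8610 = -705.81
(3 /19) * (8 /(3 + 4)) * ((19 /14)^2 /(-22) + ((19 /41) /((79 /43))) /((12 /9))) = 232563 /12220747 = 0.02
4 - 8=-4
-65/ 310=-13/ 62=-0.21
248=248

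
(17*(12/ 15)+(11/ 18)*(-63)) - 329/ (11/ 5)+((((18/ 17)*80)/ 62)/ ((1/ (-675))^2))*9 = 324759387397/ 57970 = 5602197.47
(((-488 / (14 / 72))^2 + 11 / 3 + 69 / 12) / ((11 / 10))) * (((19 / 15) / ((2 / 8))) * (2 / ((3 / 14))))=562950395800 / 2079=270779411.16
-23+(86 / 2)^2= 1826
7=7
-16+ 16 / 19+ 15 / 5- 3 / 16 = -3753 / 304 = -12.35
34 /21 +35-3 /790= 607447 /16590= 36.62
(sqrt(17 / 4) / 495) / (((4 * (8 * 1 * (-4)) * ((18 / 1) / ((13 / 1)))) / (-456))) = 247 * sqrt(17) / 95040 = 0.01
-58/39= -1.49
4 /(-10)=-0.40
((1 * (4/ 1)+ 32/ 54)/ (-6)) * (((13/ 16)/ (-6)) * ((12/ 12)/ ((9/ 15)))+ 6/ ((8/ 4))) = -24769/ 11664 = -2.12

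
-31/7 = -4.43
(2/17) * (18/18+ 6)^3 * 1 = 686/17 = 40.35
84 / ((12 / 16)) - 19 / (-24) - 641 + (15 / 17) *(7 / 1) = -522.03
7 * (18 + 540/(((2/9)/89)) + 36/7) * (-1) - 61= -1514113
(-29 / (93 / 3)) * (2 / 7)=-58 / 217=-0.27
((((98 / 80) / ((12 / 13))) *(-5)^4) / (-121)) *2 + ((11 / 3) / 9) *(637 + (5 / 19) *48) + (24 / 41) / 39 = 132853213393 / 529358544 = 250.97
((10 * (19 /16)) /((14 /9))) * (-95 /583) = -81225 /65296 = -1.24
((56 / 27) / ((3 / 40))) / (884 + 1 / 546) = 81536 / 2606391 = 0.03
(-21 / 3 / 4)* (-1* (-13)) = -91 / 4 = -22.75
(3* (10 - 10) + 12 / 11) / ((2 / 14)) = 84 / 11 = 7.64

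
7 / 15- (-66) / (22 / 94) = 4237 / 15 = 282.47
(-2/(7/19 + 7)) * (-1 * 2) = 19/35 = 0.54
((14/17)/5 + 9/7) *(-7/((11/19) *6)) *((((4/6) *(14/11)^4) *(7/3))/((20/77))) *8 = -61730900896/168005475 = -367.43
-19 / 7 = -2.71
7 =7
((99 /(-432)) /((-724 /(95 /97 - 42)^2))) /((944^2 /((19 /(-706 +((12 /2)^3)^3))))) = 13078973 /11605866405331107840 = 0.00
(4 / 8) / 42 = 1 / 84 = 0.01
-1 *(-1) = 1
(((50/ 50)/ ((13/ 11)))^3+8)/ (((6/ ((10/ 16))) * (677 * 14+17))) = 18907/ 200260944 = 0.00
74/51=1.45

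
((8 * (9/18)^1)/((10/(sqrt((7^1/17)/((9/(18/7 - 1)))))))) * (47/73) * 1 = 94 * sqrt(187)/18615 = 0.07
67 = 67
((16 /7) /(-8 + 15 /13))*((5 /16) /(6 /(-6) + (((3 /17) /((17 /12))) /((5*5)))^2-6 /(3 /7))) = 3393040625 /487814033217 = 0.01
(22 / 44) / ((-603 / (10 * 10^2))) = -500 / 603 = -0.83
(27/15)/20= 9/100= 0.09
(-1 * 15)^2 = 225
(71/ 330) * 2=71/ 165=0.43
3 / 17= 0.18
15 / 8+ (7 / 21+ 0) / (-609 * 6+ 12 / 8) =328709 / 175320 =1.87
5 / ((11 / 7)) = 35 / 11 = 3.18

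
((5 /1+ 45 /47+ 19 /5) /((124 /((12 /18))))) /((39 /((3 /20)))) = 0.00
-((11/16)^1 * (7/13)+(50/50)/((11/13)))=-3551/2288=-1.55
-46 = -46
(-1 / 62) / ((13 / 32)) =-16 / 403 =-0.04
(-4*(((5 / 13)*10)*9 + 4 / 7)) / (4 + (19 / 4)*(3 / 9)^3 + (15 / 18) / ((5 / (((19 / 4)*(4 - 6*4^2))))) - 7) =1383264 / 743561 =1.86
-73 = -73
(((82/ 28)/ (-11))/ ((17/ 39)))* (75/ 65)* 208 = -191880/ 1309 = -146.59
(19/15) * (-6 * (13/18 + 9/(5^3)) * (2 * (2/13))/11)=-135812/804375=-0.17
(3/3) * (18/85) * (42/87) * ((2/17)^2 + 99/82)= 3646314/29207785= 0.12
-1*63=-63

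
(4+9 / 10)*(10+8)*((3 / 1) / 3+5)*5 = 2646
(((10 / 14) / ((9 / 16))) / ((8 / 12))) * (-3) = -40 / 7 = -5.71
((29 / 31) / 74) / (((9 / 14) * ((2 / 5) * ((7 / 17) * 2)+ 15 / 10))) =0.01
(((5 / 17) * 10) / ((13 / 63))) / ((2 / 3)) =4725 / 221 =21.38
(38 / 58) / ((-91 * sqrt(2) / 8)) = -76 * sqrt(2) / 2639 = -0.04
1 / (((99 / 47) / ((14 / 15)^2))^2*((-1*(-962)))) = 42430472 / 238660475625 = 0.00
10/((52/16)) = 40/13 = 3.08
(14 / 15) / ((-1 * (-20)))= 7 / 150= 0.05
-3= -3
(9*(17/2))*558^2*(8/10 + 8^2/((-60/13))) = -1556197272/5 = -311239454.40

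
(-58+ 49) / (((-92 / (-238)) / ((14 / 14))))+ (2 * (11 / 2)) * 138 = 68757 / 46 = 1494.72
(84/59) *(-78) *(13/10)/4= -10647/295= -36.09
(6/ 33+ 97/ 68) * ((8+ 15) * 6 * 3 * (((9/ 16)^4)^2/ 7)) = 10719537510141/ 11244224380928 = 0.95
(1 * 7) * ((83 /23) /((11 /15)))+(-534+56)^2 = 57815167 /253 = 228518.45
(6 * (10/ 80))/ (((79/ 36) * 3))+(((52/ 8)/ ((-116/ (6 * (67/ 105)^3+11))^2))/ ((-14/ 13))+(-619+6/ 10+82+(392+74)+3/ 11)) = -3416697661115567989661/ 48751397678907000000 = -70.08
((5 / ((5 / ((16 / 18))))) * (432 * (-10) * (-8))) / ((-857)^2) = 30720 / 734449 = 0.04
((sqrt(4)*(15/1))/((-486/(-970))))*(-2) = -119.75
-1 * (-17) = 17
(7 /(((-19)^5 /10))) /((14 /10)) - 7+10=7428247 /2476099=3.00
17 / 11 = 1.55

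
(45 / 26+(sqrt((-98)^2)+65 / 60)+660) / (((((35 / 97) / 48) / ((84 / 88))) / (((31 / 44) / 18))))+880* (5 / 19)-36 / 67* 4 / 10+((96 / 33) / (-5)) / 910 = 16874220918539 / 4205100900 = 4012.80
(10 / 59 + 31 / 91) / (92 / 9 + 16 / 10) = 123255 / 2856308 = 0.04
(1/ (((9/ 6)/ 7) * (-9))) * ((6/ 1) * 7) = -196/ 9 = -21.78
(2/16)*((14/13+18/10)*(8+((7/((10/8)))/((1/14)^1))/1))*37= 373626/325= 1149.62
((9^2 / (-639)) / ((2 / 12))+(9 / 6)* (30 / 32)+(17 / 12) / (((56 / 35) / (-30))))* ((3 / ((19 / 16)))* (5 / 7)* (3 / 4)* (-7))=2649735 / 10792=245.53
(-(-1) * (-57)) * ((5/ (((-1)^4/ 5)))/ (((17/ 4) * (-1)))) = 5700/ 17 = 335.29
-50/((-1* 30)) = 5/3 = 1.67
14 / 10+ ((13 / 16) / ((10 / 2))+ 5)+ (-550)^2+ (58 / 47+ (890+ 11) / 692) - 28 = 302481.10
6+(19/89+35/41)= 25788/3649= 7.07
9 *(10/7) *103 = 1324.29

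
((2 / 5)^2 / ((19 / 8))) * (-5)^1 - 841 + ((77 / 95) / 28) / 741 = -236903617 / 281580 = -841.34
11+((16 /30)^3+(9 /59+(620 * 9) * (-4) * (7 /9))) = -3454559042 /199125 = -17348.70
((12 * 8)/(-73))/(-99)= 32/2409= 0.01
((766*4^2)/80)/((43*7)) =766/1505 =0.51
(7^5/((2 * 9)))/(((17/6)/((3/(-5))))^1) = -16807/85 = -197.73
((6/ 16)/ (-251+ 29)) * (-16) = 1/ 37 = 0.03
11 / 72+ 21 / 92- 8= -12617 / 1656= -7.62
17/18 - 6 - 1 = -109/18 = -6.06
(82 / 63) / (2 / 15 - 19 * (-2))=205 / 6006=0.03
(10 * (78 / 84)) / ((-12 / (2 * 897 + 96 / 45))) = -175123 / 126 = -1389.87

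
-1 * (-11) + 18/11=139/11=12.64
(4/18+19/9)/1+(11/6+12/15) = 149/30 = 4.97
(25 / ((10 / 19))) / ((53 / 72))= 3420 / 53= 64.53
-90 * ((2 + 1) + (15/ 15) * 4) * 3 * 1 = -1890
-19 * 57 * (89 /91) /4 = -96387 /364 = -264.80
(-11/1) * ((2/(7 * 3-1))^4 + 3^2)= -990011/10000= -99.00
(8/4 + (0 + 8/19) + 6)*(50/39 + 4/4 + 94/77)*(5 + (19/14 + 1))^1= 86676560/399399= 217.02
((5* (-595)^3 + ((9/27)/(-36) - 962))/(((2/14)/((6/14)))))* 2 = -113748336397/18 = -6319352022.06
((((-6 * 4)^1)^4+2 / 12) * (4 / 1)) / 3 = 3981314 / 9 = 442368.22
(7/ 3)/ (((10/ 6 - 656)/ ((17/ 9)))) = -119/ 17667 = -0.01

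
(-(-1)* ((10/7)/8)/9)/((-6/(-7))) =5/216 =0.02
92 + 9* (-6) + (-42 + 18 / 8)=-7 / 4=-1.75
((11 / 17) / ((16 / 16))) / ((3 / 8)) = 88 / 51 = 1.73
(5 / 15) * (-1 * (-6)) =2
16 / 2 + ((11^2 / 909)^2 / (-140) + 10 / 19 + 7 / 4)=5646528239 / 549476865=10.28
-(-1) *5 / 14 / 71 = 5 / 994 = 0.01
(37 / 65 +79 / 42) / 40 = 6689 / 109200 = 0.06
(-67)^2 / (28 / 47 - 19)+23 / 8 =-1667969 / 6920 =-241.04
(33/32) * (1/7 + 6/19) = 2013/4256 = 0.47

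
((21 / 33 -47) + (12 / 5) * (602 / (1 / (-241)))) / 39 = -6384458 / 715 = -8929.31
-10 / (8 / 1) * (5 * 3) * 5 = -375 / 4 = -93.75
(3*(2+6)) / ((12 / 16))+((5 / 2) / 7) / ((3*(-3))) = 4027 / 126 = 31.96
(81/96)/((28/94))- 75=-32331/448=-72.17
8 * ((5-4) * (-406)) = -3248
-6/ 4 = -3/ 2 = -1.50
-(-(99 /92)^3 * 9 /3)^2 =-8473321344609 /606355001344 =-13.97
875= 875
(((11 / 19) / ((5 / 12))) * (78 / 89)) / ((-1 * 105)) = -3432 / 295925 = -0.01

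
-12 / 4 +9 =6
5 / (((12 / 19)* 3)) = 2.64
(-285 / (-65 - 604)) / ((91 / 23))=2185 / 20293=0.11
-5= -5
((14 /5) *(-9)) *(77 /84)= -231 /10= -23.10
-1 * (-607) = 607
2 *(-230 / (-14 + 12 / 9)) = 690 / 19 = 36.32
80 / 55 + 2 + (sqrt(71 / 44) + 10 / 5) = sqrt(781) / 22 + 60 / 11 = 6.72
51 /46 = 1.11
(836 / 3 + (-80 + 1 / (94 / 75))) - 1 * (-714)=257597 / 282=913.46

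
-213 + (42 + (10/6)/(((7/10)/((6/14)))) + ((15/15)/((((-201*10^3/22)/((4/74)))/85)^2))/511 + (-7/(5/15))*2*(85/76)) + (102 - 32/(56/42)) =-1305800718318782873/9397408650367500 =-138.95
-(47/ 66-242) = 15925/ 66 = 241.29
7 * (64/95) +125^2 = 1484823/95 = 15629.72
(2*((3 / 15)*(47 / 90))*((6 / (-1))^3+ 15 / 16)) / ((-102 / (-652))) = -8787167 / 30600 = -287.16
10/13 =0.77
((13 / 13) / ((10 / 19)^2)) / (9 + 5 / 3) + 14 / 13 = 58879 / 41600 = 1.42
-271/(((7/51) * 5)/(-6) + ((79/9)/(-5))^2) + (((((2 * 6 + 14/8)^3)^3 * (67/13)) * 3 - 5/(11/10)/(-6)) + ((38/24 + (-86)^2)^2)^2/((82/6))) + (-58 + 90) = 1860232439690805057800758532225/8478759850868736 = 219399118787425.63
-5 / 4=-1.25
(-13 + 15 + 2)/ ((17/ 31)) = 124/ 17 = 7.29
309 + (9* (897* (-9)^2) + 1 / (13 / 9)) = 8504895 / 13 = 654222.69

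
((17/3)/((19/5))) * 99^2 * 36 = 9997020/19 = 526158.95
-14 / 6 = -2.33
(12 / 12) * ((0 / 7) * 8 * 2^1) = 0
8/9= 0.89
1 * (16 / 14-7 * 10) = -482 / 7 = -68.86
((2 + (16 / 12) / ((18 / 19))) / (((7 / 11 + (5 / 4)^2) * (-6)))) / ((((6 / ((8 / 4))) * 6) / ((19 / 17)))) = -76912 / 4796091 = -0.02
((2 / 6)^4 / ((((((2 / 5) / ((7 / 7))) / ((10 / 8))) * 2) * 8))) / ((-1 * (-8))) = 25 / 82944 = 0.00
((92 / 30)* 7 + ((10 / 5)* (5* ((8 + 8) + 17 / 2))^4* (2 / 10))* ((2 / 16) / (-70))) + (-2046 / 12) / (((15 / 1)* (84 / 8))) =-6484579237 / 40320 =-160827.86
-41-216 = -257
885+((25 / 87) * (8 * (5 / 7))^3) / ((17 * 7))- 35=850.45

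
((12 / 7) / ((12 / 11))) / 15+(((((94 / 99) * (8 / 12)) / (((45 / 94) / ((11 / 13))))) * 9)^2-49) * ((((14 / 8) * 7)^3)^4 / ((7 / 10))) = 6183412947079023247198392011 / 7234394259456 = 854724352214665.35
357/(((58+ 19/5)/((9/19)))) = 5355/1957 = 2.74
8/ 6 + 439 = 1321/ 3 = 440.33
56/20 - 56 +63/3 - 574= -3031/5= -606.20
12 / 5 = 2.40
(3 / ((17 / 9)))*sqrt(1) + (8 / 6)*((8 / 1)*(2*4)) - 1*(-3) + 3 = 4739 / 51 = 92.92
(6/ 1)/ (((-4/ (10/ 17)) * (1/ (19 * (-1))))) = 285/ 17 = 16.76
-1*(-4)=4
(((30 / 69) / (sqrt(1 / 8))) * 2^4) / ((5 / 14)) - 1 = 54.09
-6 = -6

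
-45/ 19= -2.37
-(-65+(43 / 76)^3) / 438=28453933 / 192271488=0.15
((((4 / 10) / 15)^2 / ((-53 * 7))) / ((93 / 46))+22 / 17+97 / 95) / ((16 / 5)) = 145132497193 / 200600442000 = 0.72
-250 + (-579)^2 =334991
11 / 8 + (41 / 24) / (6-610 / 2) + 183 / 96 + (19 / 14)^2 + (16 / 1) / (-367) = 2619002419 / 516184032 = 5.07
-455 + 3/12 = -1819/4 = -454.75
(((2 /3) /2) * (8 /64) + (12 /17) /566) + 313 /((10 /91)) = 1644405331 /577320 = 2848.34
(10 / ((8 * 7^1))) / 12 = 5 / 336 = 0.01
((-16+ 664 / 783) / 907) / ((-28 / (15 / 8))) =7415 / 6628356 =0.00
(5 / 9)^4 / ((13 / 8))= 0.06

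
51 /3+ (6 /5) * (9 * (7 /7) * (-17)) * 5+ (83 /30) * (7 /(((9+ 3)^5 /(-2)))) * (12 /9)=-2522223941 /2799360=-901.00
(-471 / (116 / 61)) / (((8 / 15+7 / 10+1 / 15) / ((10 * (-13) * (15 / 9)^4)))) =149640625 / 783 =191111.91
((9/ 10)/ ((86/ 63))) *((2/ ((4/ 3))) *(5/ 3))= 567/ 344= 1.65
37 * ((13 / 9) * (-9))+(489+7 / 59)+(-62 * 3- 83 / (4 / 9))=-86053 / 236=-364.63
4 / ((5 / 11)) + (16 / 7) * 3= 548 / 35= 15.66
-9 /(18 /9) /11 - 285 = -6279 /22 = -285.41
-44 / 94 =-22 / 47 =-0.47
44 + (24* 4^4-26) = 6162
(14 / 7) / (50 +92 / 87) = 87 / 2221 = 0.04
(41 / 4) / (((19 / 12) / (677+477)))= 141942 / 19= 7470.63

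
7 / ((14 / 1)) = 1 / 2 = 0.50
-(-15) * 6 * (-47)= -4230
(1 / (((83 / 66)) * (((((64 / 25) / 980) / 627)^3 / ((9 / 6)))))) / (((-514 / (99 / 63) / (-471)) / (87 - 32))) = 228262378317592366494140625 / 174743552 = 1306270678975281253.83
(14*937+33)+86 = 13237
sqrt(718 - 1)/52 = sqrt(717)/52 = 0.51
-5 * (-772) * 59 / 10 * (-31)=-705994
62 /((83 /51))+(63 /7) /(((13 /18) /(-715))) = -736368 /83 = -8871.90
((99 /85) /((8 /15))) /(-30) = -0.07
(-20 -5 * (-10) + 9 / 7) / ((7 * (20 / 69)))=15111 / 980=15.42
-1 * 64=-64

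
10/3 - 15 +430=1255/3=418.33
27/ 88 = 0.31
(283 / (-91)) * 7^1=-283 / 13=-21.77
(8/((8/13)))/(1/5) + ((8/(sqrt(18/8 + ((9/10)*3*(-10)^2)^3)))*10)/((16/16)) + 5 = 160*sqrt(8748001)/26244003 + 70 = 70.02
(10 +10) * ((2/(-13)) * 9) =-360/13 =-27.69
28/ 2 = 14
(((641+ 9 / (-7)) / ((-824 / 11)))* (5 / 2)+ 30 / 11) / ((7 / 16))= -42.57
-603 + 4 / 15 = -9041 / 15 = -602.73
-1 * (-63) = 63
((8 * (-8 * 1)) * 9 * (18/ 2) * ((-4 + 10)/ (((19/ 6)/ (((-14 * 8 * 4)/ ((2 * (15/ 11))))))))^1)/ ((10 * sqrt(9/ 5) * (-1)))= -120261.63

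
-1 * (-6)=6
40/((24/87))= 145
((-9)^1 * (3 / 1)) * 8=-216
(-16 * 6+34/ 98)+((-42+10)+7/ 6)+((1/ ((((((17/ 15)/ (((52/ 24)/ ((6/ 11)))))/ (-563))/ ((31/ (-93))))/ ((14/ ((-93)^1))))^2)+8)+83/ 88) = 8456789361863317/ 873026669592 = 9686.75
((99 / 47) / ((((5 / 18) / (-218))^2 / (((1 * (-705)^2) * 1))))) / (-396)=-1628314812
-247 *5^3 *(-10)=308750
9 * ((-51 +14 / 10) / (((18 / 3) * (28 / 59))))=-5487 / 35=-156.77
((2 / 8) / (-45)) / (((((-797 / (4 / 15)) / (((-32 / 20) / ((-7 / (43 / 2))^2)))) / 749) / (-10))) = 791372 / 3765825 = 0.21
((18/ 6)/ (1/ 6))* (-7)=-126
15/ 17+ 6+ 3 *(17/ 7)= 14.17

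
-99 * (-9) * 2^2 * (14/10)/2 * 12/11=13608/5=2721.60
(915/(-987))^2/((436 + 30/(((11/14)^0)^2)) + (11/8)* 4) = 0.00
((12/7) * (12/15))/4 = 12/35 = 0.34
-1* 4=-4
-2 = -2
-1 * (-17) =17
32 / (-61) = -32 / 61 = -0.52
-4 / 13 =-0.31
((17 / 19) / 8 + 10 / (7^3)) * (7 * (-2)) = -7351 / 3724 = -1.97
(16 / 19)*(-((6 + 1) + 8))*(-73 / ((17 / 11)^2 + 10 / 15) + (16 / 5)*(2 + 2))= 2952912 / 21071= 140.14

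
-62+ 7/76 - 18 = -79.91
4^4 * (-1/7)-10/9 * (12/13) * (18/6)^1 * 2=-3888/91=-42.73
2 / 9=0.22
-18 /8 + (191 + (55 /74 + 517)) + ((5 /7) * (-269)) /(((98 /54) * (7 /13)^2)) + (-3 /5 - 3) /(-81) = 38212042487 /111934620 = 341.38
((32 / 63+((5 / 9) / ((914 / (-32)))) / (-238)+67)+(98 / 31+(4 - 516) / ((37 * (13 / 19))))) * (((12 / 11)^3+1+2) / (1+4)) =702068252816899 / 16189716588045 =43.37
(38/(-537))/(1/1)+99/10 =52783/5370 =9.83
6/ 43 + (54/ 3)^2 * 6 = 83598/ 43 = 1944.14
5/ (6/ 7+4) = 1.03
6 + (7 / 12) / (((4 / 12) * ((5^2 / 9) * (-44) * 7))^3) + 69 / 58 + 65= 546143905809731 / 7565404000000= 72.19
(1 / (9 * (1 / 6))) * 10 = 20 / 3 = 6.67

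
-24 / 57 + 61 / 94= 407 / 1786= 0.23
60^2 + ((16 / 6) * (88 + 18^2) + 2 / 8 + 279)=59735 / 12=4977.92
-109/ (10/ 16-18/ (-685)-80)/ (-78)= -298660/ 16958409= -0.02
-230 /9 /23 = -10 /9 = -1.11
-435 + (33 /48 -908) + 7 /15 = -322043 /240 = -1341.85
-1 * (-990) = 990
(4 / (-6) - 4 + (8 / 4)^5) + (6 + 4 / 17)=1712 / 51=33.57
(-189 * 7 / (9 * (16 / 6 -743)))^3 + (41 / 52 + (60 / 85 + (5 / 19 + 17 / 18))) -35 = -53476765070965039 / 1656128576748204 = -32.29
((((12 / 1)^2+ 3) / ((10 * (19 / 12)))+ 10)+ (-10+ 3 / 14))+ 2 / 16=51197 / 5320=9.62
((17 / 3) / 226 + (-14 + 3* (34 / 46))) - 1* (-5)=-105377 / 15594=-6.76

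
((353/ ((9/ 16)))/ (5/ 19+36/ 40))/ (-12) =-44.96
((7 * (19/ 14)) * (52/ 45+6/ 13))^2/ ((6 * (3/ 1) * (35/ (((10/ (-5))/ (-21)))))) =80766169/ 2263818375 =0.04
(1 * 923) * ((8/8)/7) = 923/7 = 131.86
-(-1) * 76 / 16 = 19 / 4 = 4.75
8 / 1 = 8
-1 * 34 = -34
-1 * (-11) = 11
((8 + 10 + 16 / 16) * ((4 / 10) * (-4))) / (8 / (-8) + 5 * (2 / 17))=2584 / 35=73.83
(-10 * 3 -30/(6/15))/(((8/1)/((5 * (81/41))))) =-42525/328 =-129.65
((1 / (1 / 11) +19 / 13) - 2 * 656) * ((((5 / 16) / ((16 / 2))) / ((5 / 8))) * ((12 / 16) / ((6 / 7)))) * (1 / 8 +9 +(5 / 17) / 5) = -73852121 / 113152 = -652.68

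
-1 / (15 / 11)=-11 / 15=-0.73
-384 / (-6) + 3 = 67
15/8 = 1.88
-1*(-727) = 727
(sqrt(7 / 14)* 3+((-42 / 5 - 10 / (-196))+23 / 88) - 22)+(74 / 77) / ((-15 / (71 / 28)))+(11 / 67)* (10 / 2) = -25506625 / 866712+3* sqrt(2) / 2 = -27.31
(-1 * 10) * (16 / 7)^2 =-2560 / 49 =-52.24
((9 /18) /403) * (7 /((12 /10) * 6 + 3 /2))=35 /35061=0.00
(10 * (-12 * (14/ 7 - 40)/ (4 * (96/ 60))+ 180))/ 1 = 5025/ 2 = 2512.50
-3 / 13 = -0.23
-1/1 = -1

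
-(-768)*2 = 1536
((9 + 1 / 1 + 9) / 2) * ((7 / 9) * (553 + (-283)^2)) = 5362693 / 9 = 595854.78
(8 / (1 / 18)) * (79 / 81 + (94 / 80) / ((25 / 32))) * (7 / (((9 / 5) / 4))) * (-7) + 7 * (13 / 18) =-38870.50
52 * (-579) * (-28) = 843024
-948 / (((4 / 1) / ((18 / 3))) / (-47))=66834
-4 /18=-2 /9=-0.22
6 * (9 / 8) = 6.75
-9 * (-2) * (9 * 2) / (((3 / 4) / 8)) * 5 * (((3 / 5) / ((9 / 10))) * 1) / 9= 1280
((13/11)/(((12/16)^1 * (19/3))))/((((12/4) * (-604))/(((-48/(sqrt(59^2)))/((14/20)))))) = 2080/13033867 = 0.00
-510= -510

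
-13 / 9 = -1.44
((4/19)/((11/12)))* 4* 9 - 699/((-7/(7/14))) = 170283/2926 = 58.20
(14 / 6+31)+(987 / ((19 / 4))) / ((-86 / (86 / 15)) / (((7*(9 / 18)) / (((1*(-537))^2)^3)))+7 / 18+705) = 24603283727582271271556 / 738098511827468182917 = 33.33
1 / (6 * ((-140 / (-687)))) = 229 / 280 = 0.82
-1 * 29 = -29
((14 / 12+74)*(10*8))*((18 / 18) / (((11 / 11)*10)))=1804 / 3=601.33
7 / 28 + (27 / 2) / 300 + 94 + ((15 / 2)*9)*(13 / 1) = 194359 / 200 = 971.80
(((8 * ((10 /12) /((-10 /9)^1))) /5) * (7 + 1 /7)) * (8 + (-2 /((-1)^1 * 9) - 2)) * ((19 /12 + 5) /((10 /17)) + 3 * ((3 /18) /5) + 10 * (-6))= 2597.78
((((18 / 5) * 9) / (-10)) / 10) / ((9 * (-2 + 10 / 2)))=-0.01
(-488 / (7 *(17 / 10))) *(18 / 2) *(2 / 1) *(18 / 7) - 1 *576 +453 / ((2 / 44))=7491.90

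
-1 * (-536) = 536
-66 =-66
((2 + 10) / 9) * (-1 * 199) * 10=-7960 / 3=-2653.33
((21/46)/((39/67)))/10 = 0.08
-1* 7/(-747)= 7/747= 0.01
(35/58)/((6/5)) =175/348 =0.50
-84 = -84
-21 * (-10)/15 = 14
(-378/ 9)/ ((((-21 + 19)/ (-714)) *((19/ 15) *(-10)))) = 22491/ 19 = 1183.74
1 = 1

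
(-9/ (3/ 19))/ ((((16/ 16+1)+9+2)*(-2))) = 2.19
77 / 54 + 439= 23783 / 54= 440.43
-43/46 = -0.93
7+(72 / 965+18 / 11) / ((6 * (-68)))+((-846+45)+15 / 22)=-572635957 / 721820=-793.32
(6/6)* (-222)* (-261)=57942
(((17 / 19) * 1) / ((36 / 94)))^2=638401 / 116964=5.46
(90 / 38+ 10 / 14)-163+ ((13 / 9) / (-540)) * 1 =-103369069 / 646380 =-159.92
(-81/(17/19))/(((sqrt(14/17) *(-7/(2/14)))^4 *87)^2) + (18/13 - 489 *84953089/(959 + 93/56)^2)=-1818322280086245199078106775538734087/40395803103165515215575081759952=-45012.65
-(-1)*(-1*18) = -18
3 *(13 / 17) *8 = 312 / 17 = 18.35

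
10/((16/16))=10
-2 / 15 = -0.13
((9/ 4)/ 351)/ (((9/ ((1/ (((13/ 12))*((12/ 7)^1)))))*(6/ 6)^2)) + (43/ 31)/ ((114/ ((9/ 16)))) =621611/ 86003424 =0.01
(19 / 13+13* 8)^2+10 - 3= 1880824 / 169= 11129.14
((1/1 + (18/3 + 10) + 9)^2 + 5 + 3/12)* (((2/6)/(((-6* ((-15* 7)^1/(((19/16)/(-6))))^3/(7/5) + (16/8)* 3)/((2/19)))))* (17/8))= -16723325/210691029064608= -0.00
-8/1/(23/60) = -480/23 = -20.87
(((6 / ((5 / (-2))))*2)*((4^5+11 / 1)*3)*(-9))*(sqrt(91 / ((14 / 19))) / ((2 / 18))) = 603612*sqrt(494) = 13415947.17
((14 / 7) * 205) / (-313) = -410 / 313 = -1.31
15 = 15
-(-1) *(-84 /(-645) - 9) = -1907 /215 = -8.87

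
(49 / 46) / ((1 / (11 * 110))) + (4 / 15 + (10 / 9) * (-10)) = 1322801 / 1035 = 1278.07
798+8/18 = 7186/9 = 798.44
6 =6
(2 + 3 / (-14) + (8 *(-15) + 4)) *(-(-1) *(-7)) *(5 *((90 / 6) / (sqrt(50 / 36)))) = 71955 *sqrt(2) / 2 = 50879.87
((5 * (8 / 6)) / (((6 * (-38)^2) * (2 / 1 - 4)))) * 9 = -0.00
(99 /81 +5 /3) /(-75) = -26 /675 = -0.04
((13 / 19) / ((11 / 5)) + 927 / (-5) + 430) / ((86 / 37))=4734742 / 44935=105.37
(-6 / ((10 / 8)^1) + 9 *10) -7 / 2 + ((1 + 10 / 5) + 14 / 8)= 1729 / 20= 86.45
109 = 109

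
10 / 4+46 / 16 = 43 / 8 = 5.38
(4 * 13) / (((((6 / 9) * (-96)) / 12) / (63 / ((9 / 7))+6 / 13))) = -1929 / 4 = -482.25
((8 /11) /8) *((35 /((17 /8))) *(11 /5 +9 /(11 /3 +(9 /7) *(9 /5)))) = 162862 /29359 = 5.55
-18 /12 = -3 /2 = -1.50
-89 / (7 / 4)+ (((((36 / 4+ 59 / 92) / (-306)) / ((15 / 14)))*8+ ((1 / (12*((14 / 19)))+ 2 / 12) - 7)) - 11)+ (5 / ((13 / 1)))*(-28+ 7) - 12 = -88.89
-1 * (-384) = 384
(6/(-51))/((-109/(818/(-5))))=-1636/9265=-0.18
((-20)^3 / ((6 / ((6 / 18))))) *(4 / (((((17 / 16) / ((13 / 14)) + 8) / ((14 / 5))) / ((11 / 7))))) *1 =-7321600 / 8559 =-855.43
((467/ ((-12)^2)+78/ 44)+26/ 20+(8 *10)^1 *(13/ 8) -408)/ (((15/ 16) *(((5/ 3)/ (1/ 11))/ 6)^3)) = -464775624/ 45753125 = -10.16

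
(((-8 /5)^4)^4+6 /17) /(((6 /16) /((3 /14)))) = 19143960525699608 /18157958984375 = 1054.30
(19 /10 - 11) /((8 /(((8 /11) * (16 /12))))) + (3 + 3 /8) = 2999 /1320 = 2.27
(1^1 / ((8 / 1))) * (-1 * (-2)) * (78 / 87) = 13 / 58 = 0.22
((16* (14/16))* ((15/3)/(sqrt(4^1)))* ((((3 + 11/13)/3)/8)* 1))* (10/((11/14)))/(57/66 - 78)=-61250/66183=-0.93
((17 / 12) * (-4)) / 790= -17 / 2370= -0.01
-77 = -77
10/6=1.67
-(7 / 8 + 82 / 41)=-23 / 8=-2.88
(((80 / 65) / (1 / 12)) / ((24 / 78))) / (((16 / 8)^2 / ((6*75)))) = 5400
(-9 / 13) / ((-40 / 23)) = 207 / 520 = 0.40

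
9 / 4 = 2.25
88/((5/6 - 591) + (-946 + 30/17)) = -8976/156509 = -0.06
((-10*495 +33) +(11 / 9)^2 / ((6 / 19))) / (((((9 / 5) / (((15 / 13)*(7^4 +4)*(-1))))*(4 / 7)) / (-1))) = -77290877125 / 5832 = -13252893.88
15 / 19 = 0.79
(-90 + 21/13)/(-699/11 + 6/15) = 63195/45149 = 1.40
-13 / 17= -0.76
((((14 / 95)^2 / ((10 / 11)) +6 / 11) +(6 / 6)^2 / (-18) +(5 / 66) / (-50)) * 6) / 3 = 9154063 / 8934750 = 1.02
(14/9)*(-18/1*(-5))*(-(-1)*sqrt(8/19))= 280*sqrt(38)/19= 90.84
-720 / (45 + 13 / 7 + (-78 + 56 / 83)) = 209160 / 8851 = 23.63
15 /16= 0.94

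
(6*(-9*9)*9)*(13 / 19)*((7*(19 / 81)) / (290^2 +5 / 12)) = -58968 / 1009205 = -0.06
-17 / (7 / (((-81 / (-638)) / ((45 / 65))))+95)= -0.13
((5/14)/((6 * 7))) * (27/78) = 15/5096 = 0.00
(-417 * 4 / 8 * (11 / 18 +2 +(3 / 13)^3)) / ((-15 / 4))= 2884111 / 19773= 145.86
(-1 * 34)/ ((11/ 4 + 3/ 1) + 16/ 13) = -1768/ 363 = -4.87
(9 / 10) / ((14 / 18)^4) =59049 / 24010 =2.46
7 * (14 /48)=49 /24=2.04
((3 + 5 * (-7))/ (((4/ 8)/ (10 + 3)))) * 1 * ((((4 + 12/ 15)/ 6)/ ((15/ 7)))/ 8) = -2912/ 75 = -38.83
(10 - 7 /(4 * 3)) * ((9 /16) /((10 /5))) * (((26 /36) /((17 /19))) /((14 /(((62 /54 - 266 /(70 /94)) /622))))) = -1341598037 /15348372480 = -0.09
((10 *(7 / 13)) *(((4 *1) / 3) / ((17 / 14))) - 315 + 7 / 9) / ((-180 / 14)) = 2146298 / 89505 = 23.98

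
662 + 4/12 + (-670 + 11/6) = -35/6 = -5.83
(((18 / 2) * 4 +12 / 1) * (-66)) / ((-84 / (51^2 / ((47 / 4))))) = 2746656 / 329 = 8348.50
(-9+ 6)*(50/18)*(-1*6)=50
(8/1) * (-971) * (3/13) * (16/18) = -62144/39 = -1593.44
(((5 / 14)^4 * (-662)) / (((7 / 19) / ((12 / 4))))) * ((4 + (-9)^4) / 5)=-15482731875 / 134456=-115150.92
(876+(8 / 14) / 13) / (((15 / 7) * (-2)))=-7972 / 39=-204.41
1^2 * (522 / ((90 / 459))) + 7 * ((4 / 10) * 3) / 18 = 7988 / 3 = 2662.67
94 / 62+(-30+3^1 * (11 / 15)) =-26.28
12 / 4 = 3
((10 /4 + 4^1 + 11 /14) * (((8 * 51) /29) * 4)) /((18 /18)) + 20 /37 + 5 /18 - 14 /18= 6159777 /15022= 410.05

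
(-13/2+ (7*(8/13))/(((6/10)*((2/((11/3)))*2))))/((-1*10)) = -19/2340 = -0.01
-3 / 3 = -1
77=77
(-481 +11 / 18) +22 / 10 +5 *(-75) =-76787 / 90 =-853.19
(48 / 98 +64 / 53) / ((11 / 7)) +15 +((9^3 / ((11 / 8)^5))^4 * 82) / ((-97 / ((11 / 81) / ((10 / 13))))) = -794924452075604368549756309687813 / 11004660939835471386871085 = -72235251.63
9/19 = 0.47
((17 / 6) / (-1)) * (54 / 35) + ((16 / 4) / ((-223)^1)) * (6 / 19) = -4.38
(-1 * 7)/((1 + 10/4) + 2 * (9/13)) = -182/127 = -1.43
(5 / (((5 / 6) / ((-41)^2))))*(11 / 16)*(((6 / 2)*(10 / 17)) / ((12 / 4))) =277365 / 68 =4078.90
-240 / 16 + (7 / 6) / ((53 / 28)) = -14.38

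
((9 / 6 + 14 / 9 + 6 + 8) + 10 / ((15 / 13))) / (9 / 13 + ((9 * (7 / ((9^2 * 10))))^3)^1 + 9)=243769500 / 91858459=2.65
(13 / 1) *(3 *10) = 390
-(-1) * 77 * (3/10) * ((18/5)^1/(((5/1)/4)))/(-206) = -4158/12875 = -0.32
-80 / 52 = -20 / 13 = -1.54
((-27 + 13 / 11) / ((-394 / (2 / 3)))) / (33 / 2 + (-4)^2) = 568 / 422565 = 0.00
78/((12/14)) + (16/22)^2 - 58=4057/121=33.53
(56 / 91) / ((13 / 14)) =0.66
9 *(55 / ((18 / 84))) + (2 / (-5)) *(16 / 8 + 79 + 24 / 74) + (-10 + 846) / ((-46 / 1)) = 9613306 / 4255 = 2259.30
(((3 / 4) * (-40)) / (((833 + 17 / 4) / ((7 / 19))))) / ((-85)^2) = -168 / 91946795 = -0.00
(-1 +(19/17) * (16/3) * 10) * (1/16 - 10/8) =-56791/816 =-69.60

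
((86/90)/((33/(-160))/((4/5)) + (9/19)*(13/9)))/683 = 104576/31872195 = 0.00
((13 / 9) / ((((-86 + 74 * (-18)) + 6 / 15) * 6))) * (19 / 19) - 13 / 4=-1244009 / 382752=-3.25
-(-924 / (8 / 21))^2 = -23532201 / 4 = -5883050.25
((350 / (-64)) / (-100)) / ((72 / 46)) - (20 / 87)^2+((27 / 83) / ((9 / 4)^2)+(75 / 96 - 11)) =-1090658455 / 107217408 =-10.17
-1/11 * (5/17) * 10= -50/187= -0.27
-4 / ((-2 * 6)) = 1 / 3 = 0.33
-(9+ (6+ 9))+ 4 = -20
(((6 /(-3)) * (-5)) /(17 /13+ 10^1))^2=16900 /21609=0.78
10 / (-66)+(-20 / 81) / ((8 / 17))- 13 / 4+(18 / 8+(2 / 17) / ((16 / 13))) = -191533 / 121176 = -1.58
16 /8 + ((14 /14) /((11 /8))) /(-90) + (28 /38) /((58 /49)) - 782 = -212573519 /272745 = -779.39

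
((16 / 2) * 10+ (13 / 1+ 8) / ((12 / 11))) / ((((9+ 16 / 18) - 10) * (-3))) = 1191 / 4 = 297.75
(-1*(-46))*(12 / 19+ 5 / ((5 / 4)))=4048 / 19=213.05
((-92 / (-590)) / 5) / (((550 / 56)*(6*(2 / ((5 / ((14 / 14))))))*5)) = 322 / 1216875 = 0.00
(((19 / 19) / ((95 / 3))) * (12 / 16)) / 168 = 3 / 21280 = 0.00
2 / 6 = 1 / 3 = 0.33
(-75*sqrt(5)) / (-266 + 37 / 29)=725*sqrt(5) / 2559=0.63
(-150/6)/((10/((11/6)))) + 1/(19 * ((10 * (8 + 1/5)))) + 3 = -14795/9348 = -1.58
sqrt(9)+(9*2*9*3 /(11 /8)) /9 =465 /11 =42.27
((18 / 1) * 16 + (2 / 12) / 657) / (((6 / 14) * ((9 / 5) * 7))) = 5676485 / 106434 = 53.33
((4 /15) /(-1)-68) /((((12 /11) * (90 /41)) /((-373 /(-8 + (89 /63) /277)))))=-41751602816 /31391775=-1330.02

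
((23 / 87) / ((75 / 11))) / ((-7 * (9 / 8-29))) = 2024 / 10185525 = 0.00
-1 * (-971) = 971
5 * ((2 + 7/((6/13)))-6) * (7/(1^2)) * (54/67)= 315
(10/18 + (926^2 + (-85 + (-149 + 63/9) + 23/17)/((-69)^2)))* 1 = 69401576141/80937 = 857476.51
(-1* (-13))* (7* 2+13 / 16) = 3081 / 16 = 192.56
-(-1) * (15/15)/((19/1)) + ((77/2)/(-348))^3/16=5385782449/102494674944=0.05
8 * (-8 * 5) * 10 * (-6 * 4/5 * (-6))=-92160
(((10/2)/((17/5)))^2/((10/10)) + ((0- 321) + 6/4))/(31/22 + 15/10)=-2017631/18496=-109.08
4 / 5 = 0.80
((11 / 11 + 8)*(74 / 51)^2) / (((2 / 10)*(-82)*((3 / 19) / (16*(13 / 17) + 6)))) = -80634100 / 604299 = -133.43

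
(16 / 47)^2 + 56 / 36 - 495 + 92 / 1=-7978813 / 19881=-401.33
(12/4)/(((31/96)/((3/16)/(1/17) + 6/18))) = 1014/31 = 32.71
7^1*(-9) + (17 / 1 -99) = -145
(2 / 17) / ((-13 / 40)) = -80 / 221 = -0.36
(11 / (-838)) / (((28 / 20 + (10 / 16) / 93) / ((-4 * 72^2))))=193.49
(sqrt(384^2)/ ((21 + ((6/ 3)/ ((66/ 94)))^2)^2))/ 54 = 8433216/ 1005207025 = 0.01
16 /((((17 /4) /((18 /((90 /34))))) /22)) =2816 /5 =563.20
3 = 3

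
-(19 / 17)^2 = -361 / 289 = -1.25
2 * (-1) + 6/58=-55/29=-1.90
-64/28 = -16/7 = -2.29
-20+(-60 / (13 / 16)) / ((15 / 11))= -964 / 13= -74.15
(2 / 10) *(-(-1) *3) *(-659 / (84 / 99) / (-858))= 1977 / 3640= 0.54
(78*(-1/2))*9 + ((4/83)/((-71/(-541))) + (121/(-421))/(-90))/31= -2429489756357/6921858870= -350.99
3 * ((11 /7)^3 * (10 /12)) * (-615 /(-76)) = 4092825 /52136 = 78.50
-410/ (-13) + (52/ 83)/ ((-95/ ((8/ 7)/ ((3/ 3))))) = 22624542/ 717535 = 31.53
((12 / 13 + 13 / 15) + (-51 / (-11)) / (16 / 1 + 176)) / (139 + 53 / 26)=249011 / 19361760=0.01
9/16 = 0.56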